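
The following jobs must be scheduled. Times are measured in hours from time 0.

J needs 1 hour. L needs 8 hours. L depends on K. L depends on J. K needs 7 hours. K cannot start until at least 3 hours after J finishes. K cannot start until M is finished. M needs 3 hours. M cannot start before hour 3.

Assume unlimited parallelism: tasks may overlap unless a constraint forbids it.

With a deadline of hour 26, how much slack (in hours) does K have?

5

M waits on its own release at hour 3, so it starts at hour 3 and finishes at 3 + 3 = hour 6.
Nothing blocks J, so it runs from hour 0 to hour 1.
For K: J (finishes hour 1, plus 3-hour gap → hour 4); M (finishes hour 6). Taking the maximum gives a start of hour 6, and it finishes at 6 + 7 = hour 13.

Working backward from the deadline:
L must finish by hour 26; it takes 8 hours, so it must start by 26 − 8 = hour 18.
K has to be done before L (must start by hour 18). That means finishing by hour 18, i.e. starting by 18 − 7 = hour 11.
So K can start as early as hour 6 and as late as hour 11, giving 11 − 6 = 5 hours of slack.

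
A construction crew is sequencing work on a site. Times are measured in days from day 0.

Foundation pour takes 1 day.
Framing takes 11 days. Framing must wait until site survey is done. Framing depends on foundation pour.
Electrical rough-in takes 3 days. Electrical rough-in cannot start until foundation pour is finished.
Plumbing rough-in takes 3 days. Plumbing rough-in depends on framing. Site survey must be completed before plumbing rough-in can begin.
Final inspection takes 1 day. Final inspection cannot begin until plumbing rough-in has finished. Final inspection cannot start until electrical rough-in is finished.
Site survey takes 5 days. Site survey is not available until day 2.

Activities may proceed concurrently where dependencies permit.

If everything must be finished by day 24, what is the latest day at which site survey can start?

4

Nothing follows final inspection; the deadline of day 24 is its only limit. It must start by 24 − 1 = day 23.
Plumbing rough-in must finish before final inspection (must start by day 23). With a 3-day duration, plumbing rough-in must start by 23 − 3 = day 20.
Framing has to be done before plumbing rough-in (must start by day 20). That means finishing by day 20, i.e. starting by 20 − 11 = day 9.
Site survey must finish in time for framing (must start by day 9); plumbing rough-in (must start by day 20). The tightest is day 9, so site survey must start by 9 − 5 = day 4.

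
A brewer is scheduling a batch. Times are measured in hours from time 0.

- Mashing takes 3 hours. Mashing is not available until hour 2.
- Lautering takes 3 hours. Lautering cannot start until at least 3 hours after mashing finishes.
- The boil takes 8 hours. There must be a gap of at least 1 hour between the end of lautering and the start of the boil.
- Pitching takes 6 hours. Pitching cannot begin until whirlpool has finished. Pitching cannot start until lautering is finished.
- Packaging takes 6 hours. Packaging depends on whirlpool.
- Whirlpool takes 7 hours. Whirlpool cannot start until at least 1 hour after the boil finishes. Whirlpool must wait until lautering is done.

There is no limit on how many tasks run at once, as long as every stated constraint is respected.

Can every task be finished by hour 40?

Mashing waits on its own release at hour 2, so it starts at hour 2 and finishes at 2 + 3 = hour 5.
After mashing (finishes hour 5, plus 3-hour gap → hour 8), lautering can start at hour 8 and finishes at hour 11.
The boil cannot begin until lautering (finishes hour 11, plus 1-hour gap → hour 12). It runs from hour 12 to 12 + 8 = hour 20.
Whirlpool has to wait for the boil (finishes hour 20, plus 1-hour gap → hour 21); lautering (finishes hour 11). The latest of these is hour 21, so whirlpool runs hour 21 to 21 + 7 = hour 28.
Packaging cannot begin until whirlpool (finishes hour 28). It runs from hour 28 to 28 + 6 = hour 34.
For pitching: whirlpool (finishes hour 28); lautering (finishes hour 11). Taking the maximum gives a start of hour 28, and it finishes at 28 + 6 = hour 34.
Every task is finished by hour 34, which is no later than the deadline of 40, so the schedule is feasible.

Yes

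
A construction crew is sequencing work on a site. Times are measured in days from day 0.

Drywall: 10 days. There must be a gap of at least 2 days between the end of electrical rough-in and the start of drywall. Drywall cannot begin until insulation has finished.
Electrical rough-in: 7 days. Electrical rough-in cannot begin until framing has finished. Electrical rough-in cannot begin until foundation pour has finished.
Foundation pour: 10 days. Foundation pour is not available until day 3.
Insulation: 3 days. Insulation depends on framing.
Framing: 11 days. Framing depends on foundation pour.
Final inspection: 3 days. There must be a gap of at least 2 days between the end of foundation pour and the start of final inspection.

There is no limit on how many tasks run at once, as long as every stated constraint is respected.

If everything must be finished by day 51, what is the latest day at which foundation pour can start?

Drywall must finish by day 51; it takes 10 days, so it must start by 51 − 10 = day 41.
Electrical rough-in has to be done before drywall (must start by day 41, minus 2-day gap → day 39). That means finishing by day 39, i.e. starting by 39 − 7 = day 32.
Insulation has to be done before drywall (must start by day 41). That means finishing by day 41, i.e. starting by 41 − 3 = day 38.
Framing feeds electrical rough-in (must start by day 32); insulation (must start by day 38). Taking the minimum, framing must finish by day 32 and start by 32 − 11 = day 21.
Final inspection has no dependents, so it just needs to finish by day 51. Starting by 51 − 3 = day 48 achieves that.
Foundation pour feeds framing (must start by day 21); electrical rough-in (must start by day 32); final inspection (must start by day 48, minus 2-day gap → day 46). Taking the minimum, foundation pour must finish by day 21 and start by 21 − 10 = day 11.

11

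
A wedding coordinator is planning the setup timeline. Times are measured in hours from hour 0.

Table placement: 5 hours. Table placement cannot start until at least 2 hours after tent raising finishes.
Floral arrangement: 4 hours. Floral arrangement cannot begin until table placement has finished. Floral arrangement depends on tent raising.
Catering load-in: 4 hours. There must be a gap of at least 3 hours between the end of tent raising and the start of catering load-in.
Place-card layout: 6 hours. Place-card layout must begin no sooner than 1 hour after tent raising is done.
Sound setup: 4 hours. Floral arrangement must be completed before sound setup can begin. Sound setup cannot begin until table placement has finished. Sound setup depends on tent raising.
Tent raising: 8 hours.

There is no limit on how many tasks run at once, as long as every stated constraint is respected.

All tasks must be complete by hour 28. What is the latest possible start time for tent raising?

5

Sound setup must finish by hour 28; it takes 4 hours, so it must start by 28 − 4 = hour 24.
Floral arrangement has to be done before sound setup (must start by hour 24). That means finishing by hour 24, i.e. starting by 24 − 4 = hour 20.
Table placement feeds floral arrangement (must start by hour 20); sound setup (must start by hour 24). Taking the minimum, table placement must finish by hour 20 and start by 20 − 5 = hour 15.
Catering load-in has no dependents, so it just needs to finish by hour 28. Starting by 28 − 4 = hour 24 achieves that.
Nothing follows place-card layout; the deadline of hour 28 is its only limit. It must start by 28 − 6 = hour 22.
Tent raising must finish in time for table placement (must start by hour 15, minus 2-hour gap → hour 13); floral arrangement (must start by hour 20); sound setup (must start by hour 24); catering load-in (must start by hour 24, minus 3-hour gap → hour 21); place-card layout (must start by hour 22, minus 1-hour gap → hour 21). The tightest is hour 13, so tent raising must start by 13 − 8 = hour 5.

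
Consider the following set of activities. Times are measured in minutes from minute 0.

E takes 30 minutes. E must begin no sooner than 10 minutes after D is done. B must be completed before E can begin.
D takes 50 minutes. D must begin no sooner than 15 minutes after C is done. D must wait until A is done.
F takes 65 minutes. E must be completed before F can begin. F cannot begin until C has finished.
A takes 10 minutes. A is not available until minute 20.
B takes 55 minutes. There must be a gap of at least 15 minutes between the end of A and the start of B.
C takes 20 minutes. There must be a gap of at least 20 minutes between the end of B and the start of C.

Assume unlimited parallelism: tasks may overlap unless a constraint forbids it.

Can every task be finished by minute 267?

No

A waits on its own release at minute 20, so it starts at minute 20 and finishes at 20 + 10 = minute 30.
B waits on A (finishes minute 30, plus 15-minute gap → minute 45), so it starts at minute 45 and finishes at 45 + 55 = minute 100.
C cannot begin until B (finishes minute 100, plus 20-minute gap → minute 120). It runs from minute 120 to 120 + 20 = minute 140.
D needs all of C (finishes minute 140, plus 15-minute gap → minute 155); A (finishes minute 30). That puts its earliest start at minute 155; it finishes at 155 + 50 = minute 205.
For E: D (finishes minute 205, plus 10-minute gap → minute 215); B (finishes minute 100). Taking the maximum gives a start of minute 215, and it finishes at 215 + 30 = minute 245.
F has to wait for E (finishes minute 245); C (finishes minute 140). The latest of these is minute 245, so F runs minute 245 to 245 + 65 = minute 310.
The earliest everything can be done is minute 310, which is after the deadline of 267, so it is not possible.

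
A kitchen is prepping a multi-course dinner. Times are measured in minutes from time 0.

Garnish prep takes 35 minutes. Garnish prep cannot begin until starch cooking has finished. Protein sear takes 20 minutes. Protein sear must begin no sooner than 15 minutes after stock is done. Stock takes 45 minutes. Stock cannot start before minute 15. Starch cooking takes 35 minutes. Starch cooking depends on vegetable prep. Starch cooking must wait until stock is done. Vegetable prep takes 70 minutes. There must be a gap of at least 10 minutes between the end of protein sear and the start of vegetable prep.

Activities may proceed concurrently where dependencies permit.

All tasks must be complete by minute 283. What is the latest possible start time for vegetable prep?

143

Garnish prep must finish by minute 283; it takes 35 minutes, so it must start by 283 − 35 = minute 248.
Starch cooking has to be done before garnish prep (must start by minute 248). That means finishing by minute 248, i.e. starting by 248 − 35 = minute 213.
Vegetable prep feeds into starch cooking (must start by minute 213); so vegetable prep must finish by minute 213 and therefore start by minute 143.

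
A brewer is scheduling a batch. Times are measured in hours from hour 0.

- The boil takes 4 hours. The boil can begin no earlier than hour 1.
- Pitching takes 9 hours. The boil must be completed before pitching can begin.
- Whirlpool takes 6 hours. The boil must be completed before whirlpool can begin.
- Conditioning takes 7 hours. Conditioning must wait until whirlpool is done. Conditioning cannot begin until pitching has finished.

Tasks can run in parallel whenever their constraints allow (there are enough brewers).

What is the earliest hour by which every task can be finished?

21

The boil waits on its own release at hour 1, so it starts at hour 1 and finishes at 1 + 4 = hour 5.
Pitching waits on the boil (finishes hour 5), so it starts at hour 5 and finishes at 5 + 9 = hour 14.
Whirlpool cannot begin until the boil (finishes hour 5). It runs from hour 5 to 5 + 6 = hour 11.
Conditioning has to wait for whirlpool (finishes hour 11); pitching (finishes hour 14). The latest of these is hour 14, so conditioning runs hour 14 to 14 + 7 = hour 21.
All tasks are finished once the last one completes. Finish times: The boil at 5, Whirlpool at 11, Pitching at 14, Conditioning at 21. The latest is hour 21.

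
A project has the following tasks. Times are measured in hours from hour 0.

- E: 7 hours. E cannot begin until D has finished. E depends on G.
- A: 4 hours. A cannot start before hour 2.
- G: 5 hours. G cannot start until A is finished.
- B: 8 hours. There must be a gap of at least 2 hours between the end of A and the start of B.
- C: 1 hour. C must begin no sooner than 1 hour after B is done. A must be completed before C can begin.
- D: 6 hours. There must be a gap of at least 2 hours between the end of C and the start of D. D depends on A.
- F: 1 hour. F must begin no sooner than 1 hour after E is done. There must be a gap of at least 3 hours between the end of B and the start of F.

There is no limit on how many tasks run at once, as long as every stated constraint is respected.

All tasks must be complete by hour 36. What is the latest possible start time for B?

9

Nothing follows F; the deadline of hour 36 is its only limit. It must start by 36 − 1 = hour 35.
E feeds into F (must start by hour 35, minus 1-hour gap → hour 34); so E must finish by hour 34 and therefore start by hour 27.
D feeds into E (must start by hour 27); so D must finish by hour 27 and therefore start by hour 21.
Since D (must start by hour 21, minus 2-hour gap → hour 19) depends on it, C must finish by hour 19. Backing off its 1-hour duration gives a latest start of hour 18.
For B: C (must start by hour 18, minus 1-hour gap → hour 17); F (must start by hour 35, minus 3-hour gap → hour 32). The most restrictive is hour 17; with an 8-hour duration, B must start by hour 9.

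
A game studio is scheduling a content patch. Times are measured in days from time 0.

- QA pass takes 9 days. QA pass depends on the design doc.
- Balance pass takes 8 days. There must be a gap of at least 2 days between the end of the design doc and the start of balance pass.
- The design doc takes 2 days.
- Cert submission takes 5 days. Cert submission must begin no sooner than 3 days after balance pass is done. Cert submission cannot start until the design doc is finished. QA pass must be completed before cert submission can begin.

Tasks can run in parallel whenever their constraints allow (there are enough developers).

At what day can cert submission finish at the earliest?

20

The design doc has no prerequisites, so it starts at day 0 and finishes at day 2.
QA pass cannot begin until the design doc (finishes day 2). It runs from day 2 to 2 + 9 = day 11.
After the design doc (finishes day 2, plus 2-day gap → day 4), balance pass can start at day 4 and finishes at day 12.
Cert submission needs all of balance pass (finishes day 12, plus 3-day gap → day 15); the design doc (finishes day 2); QA pass (finishes day 11). That puts its earliest start at day 15; it finishes at 15 + 5 = day 20.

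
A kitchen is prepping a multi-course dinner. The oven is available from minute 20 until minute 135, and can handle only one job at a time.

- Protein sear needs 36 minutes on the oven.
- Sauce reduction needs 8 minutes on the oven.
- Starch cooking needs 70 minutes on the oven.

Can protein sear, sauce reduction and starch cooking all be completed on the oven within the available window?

The oven window is 135 − 20 = 115 minutes.
Running back to back, the jobs need 36 + 8 + 70 = 114 minutes on the oven.
Since 114 ≤ 115, they fit within the window.

Yes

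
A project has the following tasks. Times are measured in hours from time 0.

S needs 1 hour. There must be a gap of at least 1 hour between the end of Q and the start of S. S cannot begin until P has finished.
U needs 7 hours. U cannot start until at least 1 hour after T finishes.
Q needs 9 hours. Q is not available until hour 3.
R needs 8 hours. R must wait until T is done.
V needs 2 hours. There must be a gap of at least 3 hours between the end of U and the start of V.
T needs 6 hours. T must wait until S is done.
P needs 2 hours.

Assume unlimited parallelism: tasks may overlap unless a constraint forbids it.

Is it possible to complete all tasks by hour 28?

No

Q waits on its own release at hour 3, so it starts at hour 3 and finishes at 3 + 9 = hour 12.
Nothing blocks P, so it runs from hour 0 to hour 2.
For S: Q (finishes hour 12, plus 1-hour gap → hour 13); P (finishes hour 2). Taking the maximum gives a start of hour 13, and it finishes at 13 + 1 = hour 14.
T cannot begin until S (finishes hour 14). It runs from hour 14 to 14 + 6 = hour 20.
After T (finishes hour 20, plus 1-hour gap → hour 21), U can start at hour 21 and finishes at hour 28.
V cannot begin until U (finishes hour 28, plus 3-hour gap → hour 31). It runs from hour 31 to 31 + 2 = hour 33.
R cannot begin until T (finishes hour 20). It runs from hour 20 to 20 + 8 = hour 28.
The earliest everything can be done is hour 33, which is after the deadline of 28, so it is not possible.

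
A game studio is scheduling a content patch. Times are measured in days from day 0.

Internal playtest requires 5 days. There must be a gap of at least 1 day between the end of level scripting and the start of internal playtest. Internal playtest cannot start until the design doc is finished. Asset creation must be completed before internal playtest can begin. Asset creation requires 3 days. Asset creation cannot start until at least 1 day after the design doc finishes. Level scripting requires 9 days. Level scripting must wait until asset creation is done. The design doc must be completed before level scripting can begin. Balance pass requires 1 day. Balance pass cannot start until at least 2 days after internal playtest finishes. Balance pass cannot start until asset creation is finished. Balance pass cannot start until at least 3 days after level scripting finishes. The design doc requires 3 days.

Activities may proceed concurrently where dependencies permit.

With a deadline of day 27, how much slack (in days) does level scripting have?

2

The design doc has no prerequisites, so it starts at day 0 and finishes at day 3.
After the design doc (finishes day 3, plus 1-day gap → day 4), asset creation can start at day 4 and finishes at day 7.
Level scripting cannot start until asset creation (finishes day 7); the design doc (finishes day 3). The controlling bound is day 7, so level scripting finishes at 7 + 9 = day 16.

Working backward from the deadline:
Nothing follows balance pass; the deadline of day 27 is its only limit. It must start by 27 − 1 = day 26.
Internal playtest has to be done before balance pass (must start by day 26, minus 2-day gap → day 24). That means finishing by day 24, i.e. starting by 24 − 5 = day 19.
Level scripting feeds internal playtest (must start by day 19, minus 1-day gap → day 18); balance pass (must start by day 26, minus 3-day gap → day 23). Taking the minimum, level scripting must finish by day 18 and start by 18 − 9 = day 9.
So level scripting can start as early as day 7 and as late as day 9, giving 9 − 7 = 2 days of slack.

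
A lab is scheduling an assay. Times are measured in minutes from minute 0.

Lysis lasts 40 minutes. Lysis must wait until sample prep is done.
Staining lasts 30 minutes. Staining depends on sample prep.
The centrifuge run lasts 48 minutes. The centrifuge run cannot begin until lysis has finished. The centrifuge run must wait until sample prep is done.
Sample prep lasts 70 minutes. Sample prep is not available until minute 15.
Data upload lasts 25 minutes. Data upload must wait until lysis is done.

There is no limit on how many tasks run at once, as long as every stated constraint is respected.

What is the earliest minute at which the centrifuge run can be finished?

173

Sample prep cannot begin until its own release at minute 15. It runs from minute 15 to 15 + 70 = minute 85.
Lysis waits on sample prep (finishes minute 85), so it starts at minute 85 and finishes at 85 + 40 = minute 125.
The centrifuge run needs all of lysis (finishes minute 125); sample prep (finishes minute 85). That puts its earliest start at minute 125; it finishes at 125 + 48 = minute 173.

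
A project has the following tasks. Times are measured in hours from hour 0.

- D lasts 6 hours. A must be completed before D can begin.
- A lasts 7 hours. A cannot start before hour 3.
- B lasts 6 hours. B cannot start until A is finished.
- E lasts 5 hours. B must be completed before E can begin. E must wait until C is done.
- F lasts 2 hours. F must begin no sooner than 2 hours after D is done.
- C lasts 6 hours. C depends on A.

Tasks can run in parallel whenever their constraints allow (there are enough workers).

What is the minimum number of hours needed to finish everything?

21

A waits on its own release at hour 3, so it starts at hour 3 and finishes at 3 + 7 = hour 10.
D waits on A (finishes hour 10), so it starts at hour 10 and finishes at 10 + 6 = hour 16.
F cannot begin until D (finishes hour 16, plus 2-hour gap → hour 18). It runs from hour 18 to 18 + 2 = hour 20.
C waits on A (finishes hour 10), so it starts at hour 10 and finishes at 10 + 6 = hour 16.
B waits on A (finishes hour 10), so it starts at hour 10 and finishes at 10 + 6 = hour 16.
For E: B (finishes hour 16); C (finishes hour 16). Taking the maximum gives a start of hour 16, and it finishes at 16 + 5 = hour 21.
All tasks are finished once the last one completes. Finish times: A at 10, B at 16, C at 16, D at 16, E at 21, F at 20. The latest is hour 21.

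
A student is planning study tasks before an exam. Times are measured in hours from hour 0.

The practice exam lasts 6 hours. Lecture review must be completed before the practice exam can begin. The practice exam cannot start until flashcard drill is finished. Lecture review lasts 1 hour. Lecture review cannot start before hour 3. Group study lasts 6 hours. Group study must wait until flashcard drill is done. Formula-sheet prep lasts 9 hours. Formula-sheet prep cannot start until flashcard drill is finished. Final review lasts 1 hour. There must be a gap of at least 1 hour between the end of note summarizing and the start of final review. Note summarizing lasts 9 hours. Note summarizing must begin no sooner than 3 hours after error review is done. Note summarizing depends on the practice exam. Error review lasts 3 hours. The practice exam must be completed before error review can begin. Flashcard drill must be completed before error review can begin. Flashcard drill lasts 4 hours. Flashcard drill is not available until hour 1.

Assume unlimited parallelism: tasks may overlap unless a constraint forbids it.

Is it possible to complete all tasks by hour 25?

No

Flashcard drill cannot begin until its own release at hour 1. It runs from hour 1 to 1 + 4 = hour 5.
Formula-sheet prep waits on flashcard drill (finishes hour 5), so it starts at hour 5 and finishes at 5 + 9 = hour 14.
Group study cannot begin until flashcard drill (finishes hour 5). It runs from hour 5 to 5 + 6 = hour 11.
Lecture review cannot begin until its own release at hour 3. It runs from hour 3 to 3 + 1 = hour 4.
The practice exam has to wait for lecture review (finishes hour 4); flashcard drill (finishes hour 5). The latest of these is hour 5, so the practice exam runs hour 5 to 5 + 6 = hour 11.
For error review: the practice exam (finishes hour 11); flashcard drill (finishes hour 5). Taking the maximum gives a start of hour 11, and it finishes at 11 + 3 = hour 14.
Note summarizing has to wait for error review (finishes hour 14, plus 3-hour gap → hour 17); the practice exam (finishes hour 11). The latest of these is hour 17, so note summarizing runs hour 17 to 17 + 9 = hour 26.
Final review cannot begin until note summarizing (finishes hour 26, plus 1-hour gap → hour 27). It runs from hour 27 to 27 + 1 = hour 28.
The earliest everything can be done is hour 28, which is after the deadline of 25, so it is not possible.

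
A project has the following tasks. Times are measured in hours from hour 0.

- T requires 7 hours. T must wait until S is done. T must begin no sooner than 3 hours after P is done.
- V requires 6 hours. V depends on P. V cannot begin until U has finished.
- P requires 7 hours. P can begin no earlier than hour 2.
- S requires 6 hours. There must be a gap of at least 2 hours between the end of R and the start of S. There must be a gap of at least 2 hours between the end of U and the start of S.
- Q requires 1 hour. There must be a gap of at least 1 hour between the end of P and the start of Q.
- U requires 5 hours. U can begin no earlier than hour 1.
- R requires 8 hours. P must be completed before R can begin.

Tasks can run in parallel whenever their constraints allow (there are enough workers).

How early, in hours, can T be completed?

After its own release at hour 1, U can start at hour 1 and finishes at hour 6.
P cannot begin until its own release at hour 2. It runs from hour 2 to 2 + 7 = hour 9.
After P (finishes hour 9), R can start at hour 9 and finishes at hour 17.
S needs all of R (finishes hour 17, plus 2-hour gap → hour 19); U (finishes hour 6, plus 2-hour gap → hour 8). That puts its earliest start at hour 19; it finishes at 19 + 6 = hour 25.
T has to wait for S (finishes hour 25); P (finishes hour 9, plus 3-hour gap → hour 12). The latest of these is hour 25, so T runs hour 25 to 25 + 7 = hour 32.

32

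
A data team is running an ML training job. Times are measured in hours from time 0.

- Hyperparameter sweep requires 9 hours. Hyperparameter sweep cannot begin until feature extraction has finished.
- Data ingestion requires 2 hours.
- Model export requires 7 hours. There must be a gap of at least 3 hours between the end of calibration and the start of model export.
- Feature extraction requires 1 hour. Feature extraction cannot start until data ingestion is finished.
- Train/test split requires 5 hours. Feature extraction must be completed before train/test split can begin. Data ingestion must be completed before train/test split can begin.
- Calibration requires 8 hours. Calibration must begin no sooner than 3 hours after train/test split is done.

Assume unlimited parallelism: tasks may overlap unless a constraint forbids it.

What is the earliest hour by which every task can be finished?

29

Nothing blocks data ingestion, so it runs from hour 0 to hour 2.
Feature extraction cannot begin until data ingestion (finishes hour 2). It runs from hour 2 to 2 + 1 = hour 3.
Hyperparameter sweep waits on feature extraction (finishes hour 3), so it starts at hour 3 and finishes at 3 + 9 = hour 12.
Train/test split cannot start until feature extraction (finishes hour 3); data ingestion (finishes hour 2). The controlling bound is hour 3, so train/test split finishes at 3 + 5 = hour 8.
Calibration cannot begin until train/test split (finishes hour 8, plus 3-hour gap → hour 11). It runs from hour 11 to 11 + 8 = hour 19.
Model export cannot begin until calibration (finishes hour 19, plus 3-hour gap → hour 22). It runs from hour 22 to 22 + 7 = hour 29.
All tasks are finished once the last one completes. Finish times: Data ingestion at 2, Feature extraction at 3, Train/test split at 8, Hyperparameter sweep at 12, Calibration at 19, Model export at 29. The latest is hour 29.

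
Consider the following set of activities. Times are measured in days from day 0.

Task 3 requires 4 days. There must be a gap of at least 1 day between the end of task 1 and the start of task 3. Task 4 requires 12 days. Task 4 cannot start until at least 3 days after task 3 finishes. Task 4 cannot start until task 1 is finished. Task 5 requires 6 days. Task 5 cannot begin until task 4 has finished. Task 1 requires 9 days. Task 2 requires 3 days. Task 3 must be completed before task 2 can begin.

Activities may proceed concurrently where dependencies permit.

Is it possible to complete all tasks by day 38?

Yes

Task 1 can start immediately at day 0; it finishes at day 9.
Task 3 cannot begin until task 1 (finishes day 9, plus 1-day gap → day 10). It runs from day 10 to 10 + 4 = day 14.
Task 4 cannot start until task 3 (finishes day 14, plus 3-day gap → day 17); task 1 (finishes day 9). The controlling bound is day 17, so task 4 finishes at 17 + 12 = day 29.
Task 5 cannot begin until task 4 (finishes day 29). It runs from day 29 to 29 + 6 = day 35.
Task 2 waits on task 3 (finishes day 14), so it starts at day 14 and finishes at 14 + 3 = day 17.
Every task is finished by day 35, which is no later than the deadline of 38, so the schedule is feasible.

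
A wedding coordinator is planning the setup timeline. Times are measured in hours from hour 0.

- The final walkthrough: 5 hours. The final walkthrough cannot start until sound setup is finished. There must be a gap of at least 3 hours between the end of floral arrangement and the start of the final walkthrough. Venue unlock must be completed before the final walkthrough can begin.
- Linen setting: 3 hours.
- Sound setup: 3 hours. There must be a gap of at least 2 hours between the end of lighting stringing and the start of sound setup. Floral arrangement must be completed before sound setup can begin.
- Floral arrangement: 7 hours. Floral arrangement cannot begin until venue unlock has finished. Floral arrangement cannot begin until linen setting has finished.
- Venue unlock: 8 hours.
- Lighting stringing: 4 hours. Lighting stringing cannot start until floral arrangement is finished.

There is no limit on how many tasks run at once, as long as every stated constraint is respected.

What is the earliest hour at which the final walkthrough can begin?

Linen setting can start immediately at hour 0; it finishes at hour 3.
Nothing blocks venue unlock, so it runs from hour 0 to hour 8.
Floral arrangement has to wait for venue unlock (finishes hour 8); linen setting (finishes hour 3). The latest of these is hour 8, so floral arrangement runs hour 8 to 8 + 7 = hour 15.
After floral arrangement (finishes hour 15), lighting stringing can start at hour 15 and finishes at hour 19.
Sound setup needs all of lighting stringing (finishes hour 19, plus 2-hour gap → hour 21); floral arrangement (finishes hour 15). That puts its earliest start at hour 21; it finishes at 21 + 3 = hour 24.
The final walkthrough waits on sound setup (finishes hour 24); floral arrangement (finishes hour 15, plus 3-hour gap → hour 18); venue unlock (finishes hour 8). The latest of these is hour 24, which is the earliest the final walkthrough can start.

24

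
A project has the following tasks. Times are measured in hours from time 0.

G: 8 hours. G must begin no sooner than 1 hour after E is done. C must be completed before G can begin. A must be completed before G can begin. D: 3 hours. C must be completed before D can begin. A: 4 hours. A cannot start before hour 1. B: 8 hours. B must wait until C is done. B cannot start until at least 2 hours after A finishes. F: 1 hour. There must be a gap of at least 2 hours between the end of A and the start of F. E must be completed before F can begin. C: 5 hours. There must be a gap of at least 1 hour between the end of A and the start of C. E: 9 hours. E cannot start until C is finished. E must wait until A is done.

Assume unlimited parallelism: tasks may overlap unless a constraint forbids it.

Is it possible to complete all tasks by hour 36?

Yes

After its own release at hour 1, A can start at hour 1 and finishes at hour 5.
C cannot begin until A (finishes hour 5, plus 1-hour gap → hour 6). It runs from hour 6 to 6 + 5 = hour 11.
E needs all of C (finishes hour 11); A (finishes hour 5). That puts its earliest start at hour 11; it finishes at 11 + 9 = hour 20.
G needs all of E (finishes hour 20, plus 1-hour gap → hour 21); C (finishes hour 11); A (finishes hour 5). That puts its earliest start at hour 21; it finishes at 21 + 8 = hour 29.
F needs all of A (finishes hour 5, plus 2-hour gap → hour 7); E (finishes hour 20). That puts its earliest start at hour 20; it finishes at 20 + 1 = hour 21.
D waits on C (finishes hour 11), so it starts at hour 11 and finishes at 11 + 3 = hour 14.
B needs all of C (finishes hour 11); A (finishes hour 5, plus 2-hour gap → hour 7). That puts its earliest start at hour 11; it finishes at 11 + 8 = hour 19.
Every task is finished by hour 29, which is no later than the deadline of 36, so the schedule is feasible.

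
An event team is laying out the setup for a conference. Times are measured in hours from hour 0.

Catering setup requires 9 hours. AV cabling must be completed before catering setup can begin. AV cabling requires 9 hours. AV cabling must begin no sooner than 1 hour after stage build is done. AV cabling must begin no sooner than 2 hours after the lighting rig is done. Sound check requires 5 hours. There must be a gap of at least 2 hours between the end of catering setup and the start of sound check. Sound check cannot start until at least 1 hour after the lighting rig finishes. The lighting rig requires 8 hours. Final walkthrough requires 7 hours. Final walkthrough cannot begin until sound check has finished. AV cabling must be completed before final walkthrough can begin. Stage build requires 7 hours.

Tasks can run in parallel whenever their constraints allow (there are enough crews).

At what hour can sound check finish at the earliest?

The lighting rig can start immediately at hour 0; it finishes at hour 8.
Nothing blocks stage build, so it runs from hour 0 to hour 7.
For AV cabling: stage build (finishes hour 7, plus 1-hour gap → hour 8); the lighting rig (finishes hour 8, plus 2-hour gap → hour 10). Taking the maximum gives a start of hour 10, and it finishes at 10 + 9 = hour 19.
Catering setup waits on AV cabling (finishes hour 19), so it starts at hour 19 and finishes at 19 + 9 = hour 28.
Sound check has to wait for catering setup (finishes hour 28, plus 2-hour gap → hour 30); the lighting rig (finishes hour 8, plus 1-hour gap → hour 9). The latest of these is hour 30, so sound check runs hour 30 to 30 + 5 = hour 35.

35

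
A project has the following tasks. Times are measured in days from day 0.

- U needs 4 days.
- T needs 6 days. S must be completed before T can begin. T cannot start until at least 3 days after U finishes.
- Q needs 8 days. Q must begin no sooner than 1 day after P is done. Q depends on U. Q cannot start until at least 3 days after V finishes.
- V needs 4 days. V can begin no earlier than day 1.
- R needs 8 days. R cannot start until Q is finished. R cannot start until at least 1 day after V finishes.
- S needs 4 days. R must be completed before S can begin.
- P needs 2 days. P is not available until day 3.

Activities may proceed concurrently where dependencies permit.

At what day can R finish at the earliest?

V cannot begin until its own release at day 1. It runs from day 1 to 1 + 4 = day 5.
Nothing blocks U, so it runs from day 0 to day 4.
After its own release at day 3, P can start at day 3 and finishes at day 5.
Q has to wait for P (finishes day 5, plus 1-day gap → day 6); U (finishes day 4); V (finishes day 5, plus 3-day gap → day 8). The latest of these is day 8, so Q runs day 8 to 8 + 8 = day 16.
R needs all of Q (finishes day 16); V (finishes day 5, plus 1-day gap → day 6). That puts its earliest start at day 16; it finishes at 16 + 8 = day 24.

24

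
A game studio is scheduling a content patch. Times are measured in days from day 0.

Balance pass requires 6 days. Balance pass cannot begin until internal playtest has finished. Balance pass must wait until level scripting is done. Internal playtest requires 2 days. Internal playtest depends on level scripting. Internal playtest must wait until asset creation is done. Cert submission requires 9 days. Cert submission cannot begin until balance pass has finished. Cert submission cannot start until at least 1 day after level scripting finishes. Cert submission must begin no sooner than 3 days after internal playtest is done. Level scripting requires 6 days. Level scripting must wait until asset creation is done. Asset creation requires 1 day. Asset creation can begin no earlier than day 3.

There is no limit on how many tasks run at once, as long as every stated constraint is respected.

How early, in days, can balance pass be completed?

18

After its own release at day 3, asset creation can start at day 3 and finishes at day 4.
Level scripting cannot begin until asset creation (finishes day 4). It runs from day 4 to 4 + 6 = day 10.
Internal playtest cannot start until level scripting (finishes day 10); asset creation (finishes day 4). The controlling bound is day 10, so internal playtest finishes at 10 + 2 = day 12.
Balance pass has to wait for internal playtest (finishes day 12); level scripting (finishes day 10). The latest of these is day 12, so balance pass runs day 12 to 12 + 6 = day 18.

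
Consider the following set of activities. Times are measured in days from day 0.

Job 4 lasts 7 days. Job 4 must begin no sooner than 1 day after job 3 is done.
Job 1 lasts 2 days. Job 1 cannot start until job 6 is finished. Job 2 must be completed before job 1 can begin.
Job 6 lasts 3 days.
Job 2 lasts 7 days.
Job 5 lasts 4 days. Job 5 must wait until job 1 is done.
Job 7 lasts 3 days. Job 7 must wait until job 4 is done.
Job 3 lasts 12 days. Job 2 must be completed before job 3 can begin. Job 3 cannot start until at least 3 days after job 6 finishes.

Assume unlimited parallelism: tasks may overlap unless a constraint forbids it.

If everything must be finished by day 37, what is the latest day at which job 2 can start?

7

To finish by day 37, job 5 (duration 4) must start no later than day 33.
Job 1 must finish before job 5 (must start by day 33). With a 2-day duration, job 1 must start by 33 − 2 = day 31.
Nothing follows job 7; the deadline of day 37 is its only limit. It must start by 37 − 3 = day 34.
Job 4 must finish before job 7 (must start by day 34). With a 7-day duration, job 4 must start by 34 − 7 = day 27.
Job 3 feeds into job 4 (must start by day 27, minus 1-day gap → day 26); so job 3 must finish by day 26 and therefore start by day 14.
Job 2 must finish in time for job 1 (must start by day 31); job 3 (must start by day 14). The tightest is day 14, so job 2 must start by 14 − 7 = day 7.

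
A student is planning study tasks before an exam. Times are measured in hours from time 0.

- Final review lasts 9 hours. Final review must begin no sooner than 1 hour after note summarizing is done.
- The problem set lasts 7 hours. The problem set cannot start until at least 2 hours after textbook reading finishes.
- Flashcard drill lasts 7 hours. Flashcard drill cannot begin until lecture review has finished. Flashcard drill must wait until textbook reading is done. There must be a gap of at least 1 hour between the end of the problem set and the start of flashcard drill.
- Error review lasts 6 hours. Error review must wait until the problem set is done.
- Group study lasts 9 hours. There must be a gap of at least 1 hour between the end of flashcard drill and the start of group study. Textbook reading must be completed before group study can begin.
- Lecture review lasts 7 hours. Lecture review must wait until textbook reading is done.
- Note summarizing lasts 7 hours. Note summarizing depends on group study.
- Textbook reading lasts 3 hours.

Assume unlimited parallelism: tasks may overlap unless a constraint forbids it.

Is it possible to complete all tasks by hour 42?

No

Nothing blocks textbook reading, so it runs from hour 0 to hour 3.
After textbook reading (finishes hour 3, plus 2-hour gap → hour 5), the problem set can start at hour 5 and finishes at hour 12.
Error review cannot begin until the problem set (finishes hour 12). It runs from hour 12 to 12 + 6 = hour 18.
Lecture review cannot begin until textbook reading (finishes hour 3). It runs from hour 3 to 3 + 7 = hour 10.
Flashcard drill has to wait for lecture review (finishes hour 10); textbook reading (finishes hour 3); the problem set (finishes hour 12, plus 1-hour gap → hour 13). The latest of these is hour 13, so flashcard drill runs hour 13 to 13 + 7 = hour 20.
Group study needs all of flashcard drill (finishes hour 20, plus 1-hour gap → hour 21); textbook reading (finishes hour 3). That puts its earliest start at hour 21; it finishes at 21 + 9 = hour 30.
After group study (finishes hour 30), note summarizing can start at hour 30 and finishes at hour 37.
Final review cannot begin until note summarizing (finishes hour 37, plus 1-hour gap → hour 38). It runs from hour 38 to 38 + 9 = hour 47.
The earliest everything can be done is hour 47, which is after the deadline of 42, so it is not possible.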